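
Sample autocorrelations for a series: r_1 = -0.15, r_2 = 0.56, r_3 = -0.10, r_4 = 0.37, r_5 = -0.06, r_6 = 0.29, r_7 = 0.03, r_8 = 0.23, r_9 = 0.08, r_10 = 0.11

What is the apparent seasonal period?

2

The largest autocorrelation is r_2 = 0.56, with weaker echoes at lags 4 (0.37), 6 (0.29) and 8 (0.23); the remaining lags stay at or below 0.11.
The dominant spike at lag 2 indicates a seasonal period of 2.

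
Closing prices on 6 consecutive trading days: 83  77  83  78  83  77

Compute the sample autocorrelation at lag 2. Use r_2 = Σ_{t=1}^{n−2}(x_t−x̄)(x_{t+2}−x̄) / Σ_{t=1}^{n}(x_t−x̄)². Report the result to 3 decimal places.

0.610

Mean x̄ = (83 + 77 + 83 + 78 + 83 + 77)/6 = 80.1667
Deviations from mean: 2.8333, -3.1667, 2.8333, -2.1667, 2.8333, -3.1667
Σ(x_t−x̄)(x_{t+2}−x̄) = (8.0278) + (6.8611) + (8.0278) + (6.8611) = 29.7778
Denominator Σ(x_t−x̄)² = 48.8333
r_2 = 29.7778 / 48.8333 = 0.610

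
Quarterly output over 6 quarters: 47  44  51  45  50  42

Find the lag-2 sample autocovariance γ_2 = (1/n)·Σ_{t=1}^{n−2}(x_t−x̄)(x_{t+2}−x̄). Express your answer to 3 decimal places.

Mean x̄ = (47 + 44 + 51 + 45 + 50 + 42)/6 = 46.5000
Deviations: 0.5000, -2.5000, 4.5000, -1.5000, 3.5000, -4.5000
Σ_{t=1}^{4}(x_t−x̄)(x_{t+2}−x̄) = 28.5000
γ_2 = 28.5000 / 6 = 4.750

4.750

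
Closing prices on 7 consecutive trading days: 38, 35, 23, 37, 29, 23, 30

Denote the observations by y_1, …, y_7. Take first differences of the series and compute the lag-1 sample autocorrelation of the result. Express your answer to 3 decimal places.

-0.525

First differences Δy: -3, -12, 14, -8, -6, 7
Mean of differences = -1.3333
Numerator Σ(Δy_t−Δȳ)(Δy_{t+1}−Δȳ) = -255.7778
Denominator Σ(Δy_t−Δȳ)² = 487.3333
r_1(Δy) = -255.7778 / 487.3333 = -0.525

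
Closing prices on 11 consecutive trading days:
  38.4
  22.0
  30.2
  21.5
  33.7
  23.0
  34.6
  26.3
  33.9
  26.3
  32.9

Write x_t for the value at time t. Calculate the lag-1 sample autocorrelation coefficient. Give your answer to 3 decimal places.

-0.680

Mean x̄ = (38.4 + 22.0 + 30.2 + 21.5 + 33.7 + 23.0 + 34.6 + 26.3 + 33.9 + 26.3 + 32.9)/11 = 29.3455
Numerator Σ_{t=1}^{10}(x_t−x̄)(x_{t+1}−x̄) = -229.1975
Denominator Σ(x_t−x̄)² = 336.9873
r_1 = -229.1975 / 336.9873 = -0.680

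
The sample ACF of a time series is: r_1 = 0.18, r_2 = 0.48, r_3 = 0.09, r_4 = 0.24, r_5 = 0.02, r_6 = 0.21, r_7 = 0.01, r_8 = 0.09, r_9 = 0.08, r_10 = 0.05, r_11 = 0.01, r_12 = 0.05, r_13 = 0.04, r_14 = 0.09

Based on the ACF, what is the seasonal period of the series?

The largest autocorrelation is r_2 = 0.48, with weaker echoes at lags 4 (0.24) and 6 (0.21); the remaining lags stay at or below 0.18.
The dominant spike at lag 2 indicates a seasonal period of 2.

2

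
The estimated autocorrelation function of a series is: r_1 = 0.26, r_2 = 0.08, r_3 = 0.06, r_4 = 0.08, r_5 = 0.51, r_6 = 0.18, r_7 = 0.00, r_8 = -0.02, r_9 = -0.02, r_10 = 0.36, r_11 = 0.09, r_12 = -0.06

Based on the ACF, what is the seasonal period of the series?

The largest autocorrelation is r_5 = 0.51, with a weaker echo at lag 10 (0.36); the remaining lags stay at or below 0.26. The elevated value at lag 1 (0.26), dropping to 0.08 at lag 2, reflects decaying short-term dependence rather than seasonality.
The dominant spike at lag 5 indicates a seasonal period of 5.

5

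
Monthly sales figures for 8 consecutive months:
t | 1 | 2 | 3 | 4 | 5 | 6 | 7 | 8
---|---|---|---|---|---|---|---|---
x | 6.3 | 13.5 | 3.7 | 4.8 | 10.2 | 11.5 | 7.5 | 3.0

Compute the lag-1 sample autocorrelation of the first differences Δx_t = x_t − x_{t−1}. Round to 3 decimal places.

-0.273

First differences Δx: 7.2, -9.8, 1.1, 5.4, 1.3, -4.0, -4.5
Mean of differences = -0.4714
Numerator Σ(Δx_t−Δx̄)(Δx_{t+1}−Δx̄) = -58.6308
Denominator Σ(Δx_t−Δx̄)² = 214.6343
r_1(Δx) = -58.6308 / 214.6343 = -0.273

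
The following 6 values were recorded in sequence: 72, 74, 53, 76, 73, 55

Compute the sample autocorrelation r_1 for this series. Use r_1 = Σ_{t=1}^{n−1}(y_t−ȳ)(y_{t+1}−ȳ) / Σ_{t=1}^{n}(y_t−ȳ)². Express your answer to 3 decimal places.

Mean ȳ = (72 + 74 + 53 + 76 + 73 + 55)/6 = 67.1667
Deviations from mean: 4.8333, 6.8333, -14.1667, 8.8333, 5.8333, -12.1667
Σ(y_t−ȳ)(y_{t+1}−ȳ) = (33.0278) + (-96.8056) + (-125.1389) + (51.5278) + (-70.9722) = -208.3611
Denominator Σ(y_t−ȳ)² = 530.8333
r_1 = -208.3611 / 530.8333 = -0.393

-0.393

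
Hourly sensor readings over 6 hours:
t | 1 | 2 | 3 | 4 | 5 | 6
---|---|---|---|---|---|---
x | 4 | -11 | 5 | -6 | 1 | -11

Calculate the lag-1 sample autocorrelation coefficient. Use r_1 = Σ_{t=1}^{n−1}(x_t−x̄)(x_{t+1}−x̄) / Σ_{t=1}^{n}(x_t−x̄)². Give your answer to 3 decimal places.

-0.707

Mean x̄ = (4 − 11 + 5 − 6 + 1 − 11)/6 = -3.0000
Numerator Σ_{t=1}^{5}(x_t−x̄)(x_{t+1}−x̄) = -188.0000
Denominator Σ(x_t−x̄)² = 266.0000
r_1 = -188.0000 / 266.0000 = -0.707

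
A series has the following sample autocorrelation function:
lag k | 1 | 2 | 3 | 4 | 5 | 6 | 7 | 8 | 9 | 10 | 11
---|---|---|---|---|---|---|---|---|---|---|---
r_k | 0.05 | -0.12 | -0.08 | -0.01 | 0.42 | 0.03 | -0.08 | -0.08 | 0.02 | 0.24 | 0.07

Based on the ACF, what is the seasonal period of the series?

5

The largest autocorrelation is r_5 = 0.42, with a weaker echo at lag 10 (0.24); the remaining lags stay at or below 0.07.
The dominant spike at lag 5 indicates a seasonal period of 5.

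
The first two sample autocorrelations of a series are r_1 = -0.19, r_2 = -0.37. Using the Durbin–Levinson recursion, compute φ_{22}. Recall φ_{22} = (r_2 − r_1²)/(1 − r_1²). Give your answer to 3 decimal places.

φ_{22} = (r_2 − r_1²) / (1 − r_1²)
r_1² = (-0.19)² = 0.0361
Numerator = -0.37 − 0.0361 = -0.4061; denominator = 1 − 0.0361 = 0.9639
φ_{22} = -0.4061 / 0.9639 = -0.421

-0.421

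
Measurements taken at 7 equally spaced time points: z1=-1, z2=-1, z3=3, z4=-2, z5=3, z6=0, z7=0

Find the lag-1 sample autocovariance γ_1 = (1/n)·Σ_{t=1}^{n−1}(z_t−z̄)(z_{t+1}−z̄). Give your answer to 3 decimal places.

Mean z̄ = (-1 − 1 + 3 − 2 + 3 + 0 + 0)/7 = 0.2857
Σ_{t=1}^{6}(z_t−z̄)(z_{t+1}−z̄) = -14.9388
γ_1 = -14.9388 / 7 = -2.134

-2.134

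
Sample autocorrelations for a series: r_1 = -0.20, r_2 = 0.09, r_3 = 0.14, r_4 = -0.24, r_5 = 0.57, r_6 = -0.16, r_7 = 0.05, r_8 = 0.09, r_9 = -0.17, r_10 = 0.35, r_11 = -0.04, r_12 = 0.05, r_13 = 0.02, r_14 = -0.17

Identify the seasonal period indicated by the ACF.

The largest autocorrelation is r_5 = 0.57, with a weaker echo at lag 10 (0.35); the remaining lags stay at or below 0.14.
The dominant spike at lag 5 indicates a seasonal period of 5.

5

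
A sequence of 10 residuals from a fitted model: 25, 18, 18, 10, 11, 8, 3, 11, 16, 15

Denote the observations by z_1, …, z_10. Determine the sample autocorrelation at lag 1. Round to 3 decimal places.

Mean z̄ = (25 + 18 + 18 + 10 + 11 + 8 + 3 + 11 + 16 + 15)/10 = 13.5000
Numerator Σ_{t=1}^{9}(z_t−z̄)(z_{t+1}−z̄) = 160.2500
Denominator Σ(z_t−z̄)² = 346.5000
r_1 = 160.2500 / 346.5000 = 0.462

0.462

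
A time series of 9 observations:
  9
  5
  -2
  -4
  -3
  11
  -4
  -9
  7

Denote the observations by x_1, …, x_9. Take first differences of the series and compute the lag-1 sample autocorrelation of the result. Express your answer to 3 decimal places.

-0.213

First differences Δx: -4, -7, -2, 1, 14, -15, -5, 16
Mean of differences = -0.2500
Numerator Σ(Δx_t−Δx̄)(Δx_{t+1}−Δx̄) = -164.5625
Denominator Σ(Δx_t−Δx̄)² = 771.5000
r_1(Δx) = -164.5625 / 771.5000 = -0.213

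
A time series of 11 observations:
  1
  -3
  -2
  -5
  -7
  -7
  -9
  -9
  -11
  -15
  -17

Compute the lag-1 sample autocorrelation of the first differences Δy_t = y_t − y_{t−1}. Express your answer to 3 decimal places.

First differences Δy: -4, 1, -3, -2, 0, -2, 0, -2, -4, -2
Mean of differences = -1.8000
Numerator Σ(Δy_t−Δȳ)(Δy_{t+1}−Δȳ) = -9.8400
Denominator Σ(Δy_t−Δȳ)² = 25.6000
r_1(Δy) = -9.8400 / 25.6000 = -0.384

-0.384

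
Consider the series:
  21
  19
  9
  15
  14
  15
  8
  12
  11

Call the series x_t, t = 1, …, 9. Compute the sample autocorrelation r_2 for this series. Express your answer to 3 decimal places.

Mean x̄ = (21 + 19 + 9 + 15 + 14 + 15 + 8 + 12 + 11)/9 = 13.7778
Numerator Σ_{t=1}^{7}(x_t−x̄)(x_{t+2}−x̄) = -15.0988
Denominator Σ(x_t−x̄)² = 149.5556
r_2 = -15.0988 / 149.5556 = -0.101

-0.101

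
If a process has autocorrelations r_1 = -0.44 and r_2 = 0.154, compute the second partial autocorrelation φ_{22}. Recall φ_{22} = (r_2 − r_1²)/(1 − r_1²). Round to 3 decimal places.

φ_{22} = (r_2 − r_1²) / (1 − r_1²)
r_1² = (-0.44)² = 0.1936
Numerator = 0.154 − 0.1936 = -0.0396; denominator = 1 − 0.1936 = 0.8064
φ_{22} = -0.0396 / 0.8064 = -0.049

-0.049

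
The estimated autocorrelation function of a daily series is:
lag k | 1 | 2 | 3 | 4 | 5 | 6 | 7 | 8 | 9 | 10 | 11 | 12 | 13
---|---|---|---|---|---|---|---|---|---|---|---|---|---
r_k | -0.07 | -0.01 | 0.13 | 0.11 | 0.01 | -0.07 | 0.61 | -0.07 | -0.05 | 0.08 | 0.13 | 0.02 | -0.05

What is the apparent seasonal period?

7

The largest autocorrelation is r_7 = 0.61; the remaining lags stay at or below 0.13.
The dominant spike at lag 7 indicates a seasonal period of 7.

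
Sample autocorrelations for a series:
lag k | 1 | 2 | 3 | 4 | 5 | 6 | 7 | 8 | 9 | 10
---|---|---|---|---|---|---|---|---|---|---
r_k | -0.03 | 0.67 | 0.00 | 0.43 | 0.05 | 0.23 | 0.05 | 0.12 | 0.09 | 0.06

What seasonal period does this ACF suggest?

The largest autocorrelation is r_2 = 0.67, with weaker echoes at lags 4 (0.43) and 6 (0.23); the remaining lags stay at or below 0.12.
The dominant spike at lag 2 indicates a seasonal period of 2.

2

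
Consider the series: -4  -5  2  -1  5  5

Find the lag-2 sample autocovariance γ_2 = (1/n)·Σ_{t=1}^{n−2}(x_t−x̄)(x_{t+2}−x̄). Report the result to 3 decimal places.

0.241

Mean x̄ = (-4 − 5 + 2 − 1 + 5 + 5)/6 = 0.3333
Deviations: -4.3333, -5.3333, 1.6667, -1.3333, 4.6667, 4.6667
Σ_{t=1}^{4}(x_t−x̄)(x_{t+2}−x̄) = 1.4444
γ_2 = 1.4444 / 6 = 0.241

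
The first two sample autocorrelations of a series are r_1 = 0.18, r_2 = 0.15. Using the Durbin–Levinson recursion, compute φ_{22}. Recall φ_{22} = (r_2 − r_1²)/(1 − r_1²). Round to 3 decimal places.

φ_{22} = (r_2 − r_1²) / (1 − r_1²)
r_1² = (0.18)² = 0.0324
Numerator = 0.15 − 0.0324 = 0.1176; denominator = 1 − 0.0324 = 0.9676
φ_{22} = 0.1176 / 0.9676 = 0.122

0.122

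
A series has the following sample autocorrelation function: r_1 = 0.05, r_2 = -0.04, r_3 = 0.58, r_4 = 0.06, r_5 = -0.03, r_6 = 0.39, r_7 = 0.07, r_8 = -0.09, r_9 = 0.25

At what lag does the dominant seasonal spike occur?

The largest autocorrelation is r_3 = 0.58, with weaker echoes at lags 6 (0.39) and 9 (0.25); the remaining lags stay at or below 0.07.
The dominant spike at lag 3 indicates a seasonal period of 3.

3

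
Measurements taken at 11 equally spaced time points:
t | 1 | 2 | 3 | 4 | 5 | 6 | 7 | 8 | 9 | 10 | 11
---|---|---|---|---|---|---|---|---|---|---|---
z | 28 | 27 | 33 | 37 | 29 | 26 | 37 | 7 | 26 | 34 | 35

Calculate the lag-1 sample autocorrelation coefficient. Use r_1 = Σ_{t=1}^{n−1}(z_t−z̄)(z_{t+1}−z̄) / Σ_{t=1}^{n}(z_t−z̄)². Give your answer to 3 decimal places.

Mean z̄ = (28 + 27 + 33 + 37 + 29 + 26 + 37 + 7 + 26 + 34 + 35)/11 = 29.0000
Numerator Σ_{t=1}^{10}(z_t−z̄)(z_{t+1}−z̄) = -93.0000
Denominator Σ(z_t−z̄)² = 712.0000
r_1 = -93.0000 / 712.0000 = -0.131

-0.131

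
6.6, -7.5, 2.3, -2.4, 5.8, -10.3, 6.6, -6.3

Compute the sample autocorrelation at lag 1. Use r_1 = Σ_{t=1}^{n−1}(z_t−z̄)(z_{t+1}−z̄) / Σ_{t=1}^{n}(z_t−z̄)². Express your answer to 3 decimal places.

Mean z̄ = (6.6 − 7.5 + 2.3 − 2.4 + 5.8 − 10.3 + 6.6 − 6.3)/8 = -0.6500
Numerator Σ_{t=1}^{7}(z_t−z̄)(z_{t+1}−z̄) = -259.4875
Denominator Σ(z_t−z̄)² = 330.4600
r_1 = -259.4875 / 330.4600 = -0.785

-0.785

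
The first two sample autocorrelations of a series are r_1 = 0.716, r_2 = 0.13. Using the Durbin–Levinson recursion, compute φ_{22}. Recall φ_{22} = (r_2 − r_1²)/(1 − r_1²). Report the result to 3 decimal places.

φ_{22} = (r_2 − r_1²) / (1 − r_1²)
r_1² = (0.716)² = 0.512656
Numerator = 0.13 − 0.5127 = -0.3827; denominator = 1 − 0.5127 = 0.4873
φ_{22} = -0.3827 / 0.4873 = -0.785

-0.785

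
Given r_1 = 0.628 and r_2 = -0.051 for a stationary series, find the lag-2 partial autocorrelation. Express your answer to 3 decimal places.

φ_{22} = (r_2 − r_1²) / (1 − r_1²)
r_1² = (0.628)² = 0.394384
Numerator = -0.051 − 0.3944 = -0.4454; denominator = 1 − 0.3944 = 0.6056
φ_{22} = -0.4454 / 0.6056 = -0.735

-0.735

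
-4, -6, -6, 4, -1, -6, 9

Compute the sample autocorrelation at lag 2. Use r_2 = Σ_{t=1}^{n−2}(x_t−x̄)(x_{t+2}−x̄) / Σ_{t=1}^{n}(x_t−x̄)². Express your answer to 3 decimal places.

-0.170

Mean x̄ = (-4 − 6 − 6 + 4 − 1 − 6 + 9)/7 = -1.4286
Deviations from mean: -2.5714, -4.5714, -4.5714, 5.4286, 0.4286, -4.5714, 10.4286
Numerator Σ_{t=1}^{5}(x_t−x̄)(x_{t+2}−x̄) = -35.3673
Denominator Σ(x_t−x̄)² = 207.7143
r_2 = -35.3673 / 207.7143 = -0.170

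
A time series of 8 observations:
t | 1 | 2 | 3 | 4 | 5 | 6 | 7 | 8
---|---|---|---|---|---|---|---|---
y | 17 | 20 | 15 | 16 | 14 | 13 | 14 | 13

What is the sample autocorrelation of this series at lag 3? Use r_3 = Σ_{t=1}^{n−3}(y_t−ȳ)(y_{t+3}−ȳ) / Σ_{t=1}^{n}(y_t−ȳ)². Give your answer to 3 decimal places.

-0.055

Mean ȳ = (17 + 20 + 15 + 16 + 14 + 13 + 14 + 13)/8 = 15.2500
Numerator Σ_{t=1}^{5}(y_t−ȳ)(y_{t+3}−ȳ) = -2.1875
Denominator Σ(y_t−ȳ)² = 39.5000
r_3 = -2.1875 / 39.5000 = -0.055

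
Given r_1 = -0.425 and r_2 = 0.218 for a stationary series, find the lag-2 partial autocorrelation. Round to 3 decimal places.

0.046

φ_{22} = (r_2 − r_1²) / (1 − r_1²)
r_1² = (-0.425)² = 0.180625
Numerator = 0.218 − 0.1806 = 0.0374; denominator = 1 − 0.1806 = 0.8194
φ_{22} = 0.0374 / 0.8194 = 0.046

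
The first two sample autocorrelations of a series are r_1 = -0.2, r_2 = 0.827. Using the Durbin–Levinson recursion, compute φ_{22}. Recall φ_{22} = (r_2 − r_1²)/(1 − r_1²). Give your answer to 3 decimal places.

φ_{22} = (r_2 − r_1²) / (1 − r_1²)
r_1² = (-0.2)² = 0.04
Numerator = 0.827 − 0.0400 = 0.7870; denominator = 1 − 0.0400 = 0.9600
φ_{22} = 0.7870 / 0.9600 = 0.820

0.820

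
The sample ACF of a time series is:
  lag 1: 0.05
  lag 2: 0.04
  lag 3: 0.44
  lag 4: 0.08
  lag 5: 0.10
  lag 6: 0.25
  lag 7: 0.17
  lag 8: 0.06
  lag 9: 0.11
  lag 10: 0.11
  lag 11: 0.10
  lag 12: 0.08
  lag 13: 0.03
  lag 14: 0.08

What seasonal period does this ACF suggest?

3

The largest autocorrelation is r_3 = 0.44, with a weaker echo at lag 6 (0.25); the remaining lags stay at or below 0.17.
The dominant spike at lag 3 indicates a seasonal period of 3.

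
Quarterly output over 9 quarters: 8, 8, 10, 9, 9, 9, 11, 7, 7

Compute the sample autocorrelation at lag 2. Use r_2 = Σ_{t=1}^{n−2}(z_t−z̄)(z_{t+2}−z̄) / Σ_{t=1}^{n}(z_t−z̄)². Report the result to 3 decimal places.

-0.302

Mean z̄ = (8 + 8 + 10 + 9 + 9 + 9 + 11 + 7 + 7)/9 = 8.6667
Σ(z_t−z̄)(z_{t+2}−z̄) = (-0.8889) + (-0.2222) + (0.4444) + (0.1111) + (0.7778) + (-0.5556) + (-3.8889) = -4.2222
Denominator Σ(z_t−z̄)² = 14.0000
r_2 = -4.2222 / 14.0000 = -0.302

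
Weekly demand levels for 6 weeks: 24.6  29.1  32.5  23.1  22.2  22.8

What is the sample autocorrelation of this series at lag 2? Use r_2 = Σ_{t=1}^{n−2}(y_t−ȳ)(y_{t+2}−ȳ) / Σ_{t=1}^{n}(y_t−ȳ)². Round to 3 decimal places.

-0.378

Mean ȳ = (24.6 + 29.1 + 32.5 + 23.1 + 22.2 + 22.8)/6 = 25.7167
Deviations from mean: -1.1167, 3.3833, 6.7833, -2.6167, -3.5167, -2.9167
Σ(y_t−ȳ)(y_{t+2}−ȳ) = (-7.5747) + (-8.8531) + (-23.8547) + (7.6319) = -32.6506
Denominator Σ(y_t−ȳ)² = 86.4283
r_2 = -32.6506 / 86.4283 = -0.378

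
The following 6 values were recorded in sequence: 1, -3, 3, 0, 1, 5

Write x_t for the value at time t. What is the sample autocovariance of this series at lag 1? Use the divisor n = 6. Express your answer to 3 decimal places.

Mean x̄ = (1 − 3 + 3 + 0 + 1 + 5)/6 = 1.1667
Σ_{t=1}^{5}(x_t−x̄)(x_{t+1}−x̄) = -9.5278
γ_1 = -9.5278 / 6 = -1.588

-1.588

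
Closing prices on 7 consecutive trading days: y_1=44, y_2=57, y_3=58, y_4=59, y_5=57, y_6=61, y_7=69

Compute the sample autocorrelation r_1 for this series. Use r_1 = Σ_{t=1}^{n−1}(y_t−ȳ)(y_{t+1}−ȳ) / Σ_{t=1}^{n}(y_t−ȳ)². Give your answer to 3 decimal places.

0.132

Mean ȳ = (44 + 57 + 58 + 59 + 57 + 61 + 69)/7 = 57.8571
Deviations from mean: -13.8571, -0.8571, 0.1429, 1.1429, -0.8571, 3.1429, 11.1429
Numerator Σ_{t=1}^{6}(y_t−ȳ)(y_{t+1}−ȳ) = 43.2653
Denominator Σ(y_t−ȳ)² = 328.8571
r_1 = 43.2653 / 328.8571 = 0.132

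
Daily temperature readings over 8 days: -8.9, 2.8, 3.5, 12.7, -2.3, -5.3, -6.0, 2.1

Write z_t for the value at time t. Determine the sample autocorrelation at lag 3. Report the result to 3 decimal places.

-0.650

Mean z̄ = (-8.9 + 2.8 + 3.5 + 12.7 − 2.3 − 5.3 − 6.0 + 2.1)/8 = -0.1750
Deviations from mean: -8.7250, 2.9750, 3.6750, 12.8750, -2.1250, -5.1250, -5.8250, 2.2750
Σ(z_t−z̄)(z_{t+3}−z̄) = (-112.3344) + (-6.3219) + (-18.8344) + (-74.9969) + (-4.8344) = -217.3219
Denominator Σ(z_t−z̄)² = 334.1350
r_3 = -217.3219 / 334.1350 = -0.650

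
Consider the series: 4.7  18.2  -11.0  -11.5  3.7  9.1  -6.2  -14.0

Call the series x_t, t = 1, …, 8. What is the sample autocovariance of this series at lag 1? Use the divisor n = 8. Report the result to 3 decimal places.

Mean x̄ = (4.7 + 18.2 − 11.0 − 11.5 + 3.7 + 9.1 − 6.2 − 14.0)/8 = -0.8750
Deviations: 5.5750, 19.0750, -10.1250, -10.6250, 4.5750, 9.9750, -5.3250, -13.1250
Σ_{t=1}^{7}(x_t−x̄)(x_{t+1}−x̄) = 34.5869
γ_1 = 34.5869 / 8 = 4.323

4.323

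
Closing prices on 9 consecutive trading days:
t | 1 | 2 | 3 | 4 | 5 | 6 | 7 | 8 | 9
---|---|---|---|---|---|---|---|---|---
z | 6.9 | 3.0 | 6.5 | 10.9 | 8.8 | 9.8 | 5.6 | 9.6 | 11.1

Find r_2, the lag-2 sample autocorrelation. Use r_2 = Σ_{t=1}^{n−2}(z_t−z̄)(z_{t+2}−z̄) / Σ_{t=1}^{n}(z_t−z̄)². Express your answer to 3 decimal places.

-0.262

Mean z̄ = (6.9 + 3.0 + 6.5 + 10.9 + 8.8 + 9.8 + 5.6 + 9.6 + 11.1)/9 = 8.0222
Σ(z_t−z̄)(z_{t+2}−z̄) = (1.7083) + (-14.4528) + (-1.1840) + (5.1160) + (-1.8840) + (2.8049) + (-7.4551) = -15.3465
Denominator Σ(z_t−z̄)² = 58.6756
r_2 = -15.3465 / 58.6756 = -0.262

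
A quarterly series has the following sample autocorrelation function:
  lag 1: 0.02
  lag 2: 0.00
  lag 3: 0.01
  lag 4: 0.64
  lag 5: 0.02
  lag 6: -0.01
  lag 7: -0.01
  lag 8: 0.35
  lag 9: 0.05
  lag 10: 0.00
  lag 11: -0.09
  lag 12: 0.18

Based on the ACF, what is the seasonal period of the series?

4

The largest autocorrelation is r_4 = 0.64, with weaker echoes at lags 8 (0.35) and 12 (0.18); the remaining lags stay at or below 0.05.
The dominant spike at lag 4 indicates a seasonal period of 4.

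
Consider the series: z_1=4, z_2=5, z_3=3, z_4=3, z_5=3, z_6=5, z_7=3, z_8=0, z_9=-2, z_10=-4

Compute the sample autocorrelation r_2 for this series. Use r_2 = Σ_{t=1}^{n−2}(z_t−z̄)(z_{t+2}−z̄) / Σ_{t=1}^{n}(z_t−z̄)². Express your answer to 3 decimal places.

0.146

Mean z̄ = (4 + 5 + 3 + 3 + 3 + 5 + 3 + 0 − 2 − 4)/10 = 2.0000
Numerator Σ_{t=1}^{8}(z_t−z̄)(z_{t+2}−z̄) = 12.0000
Denominator Σ(z_t−z̄)² = 82.0000
r_2 = 12.0000 / 82.0000 = 0.146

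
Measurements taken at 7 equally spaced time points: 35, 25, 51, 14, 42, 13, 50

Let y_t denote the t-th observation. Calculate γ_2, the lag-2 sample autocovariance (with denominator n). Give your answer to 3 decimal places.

126.300

Mean ȳ = (35 + 25 + 51 + 14 + 42 + 13 + 50)/7 = 32.8571
Deviations: 2.1429, -7.8571, 18.1429, -18.8571, 9.1429, -19.8571, 17.1429
Σ_{t=1}^{5}(y_t−ȳ)(y_{t+2}−ȳ) = 884.1020
γ_2 = 884.1020 / 7 = 126.300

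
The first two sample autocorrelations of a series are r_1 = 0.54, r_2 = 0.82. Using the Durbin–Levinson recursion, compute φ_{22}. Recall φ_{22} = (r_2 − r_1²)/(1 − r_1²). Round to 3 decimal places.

0.746

φ_{22} = (r_2 − r_1²) / (1 − r_1²)
r_1² = (0.54)² = 0.2916
Numerator = 0.82 − 0.2916 = 0.5284; denominator = 1 − 0.2916 = 0.7084
φ_{22} = 0.5284 / 0.7084 = 0.746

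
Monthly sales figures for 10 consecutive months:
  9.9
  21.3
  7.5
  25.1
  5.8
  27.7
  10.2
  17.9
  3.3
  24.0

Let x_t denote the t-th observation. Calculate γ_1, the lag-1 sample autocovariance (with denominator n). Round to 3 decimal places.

-57.875

Mean x̄ = (9.9 + 21.3 + 7.5 + 25.1 + 5.8 + 27.7 + 10.2 + 17.9 + 3.3 + 24.0)/10 = 15.2700
Σ_{t=1}^{9}(x_t−x̄)(x_{t+1}−x̄) = -578.7489
γ_1 = -578.7489 / 10 = -57.875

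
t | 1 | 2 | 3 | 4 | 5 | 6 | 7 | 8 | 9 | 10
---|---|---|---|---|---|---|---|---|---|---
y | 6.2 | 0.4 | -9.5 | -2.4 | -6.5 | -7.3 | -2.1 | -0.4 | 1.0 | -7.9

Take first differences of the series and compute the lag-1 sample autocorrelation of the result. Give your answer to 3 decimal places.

First differences Δy: -5.8, -9.9, 7.1, -4.1, -0.8, 5.2, 1.7, 1.4, -8.9
Mean of differences = -1.5667
Numerator Σ(Δy_t−Δȳ)(Δy_{t+1}−Δȳ) = -45.6144
Denominator Σ(Δy_t−Δȳ)² = 288.5200
r_1(Δy) = -45.6144 / 288.5200 = -0.158

-0.158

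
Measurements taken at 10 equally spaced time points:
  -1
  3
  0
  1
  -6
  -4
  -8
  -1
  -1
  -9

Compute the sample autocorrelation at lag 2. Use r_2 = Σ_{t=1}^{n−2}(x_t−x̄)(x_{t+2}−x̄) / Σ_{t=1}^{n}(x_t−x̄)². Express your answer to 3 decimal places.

Mean x̄ = (-1 + 3 + 0 + 1 − 6 − 4 − 8 − 1 − 1 − 9)/10 = -2.6000
Numerator Σ_{t=1}^{8}(x_t−x̄)(x_{t+2}−x̄) = 7.6800
Denominator Σ(x_t−x̄)² = 142.4000
r_2 = 7.6800 / 142.4000 = 0.054

0.054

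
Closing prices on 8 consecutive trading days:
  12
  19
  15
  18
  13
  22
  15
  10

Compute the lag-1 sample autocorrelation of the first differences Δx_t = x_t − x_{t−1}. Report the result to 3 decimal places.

First differences Δx: 7, -4, 3, -5, 9, -7, -5
Mean of differences = -0.2857
Numerator Σ(Δx_t−Δx̄)(Δx_{t+1}−Δx̄) = -129.2245
Denominator Σ(Δx_t−Δx̄)² = 253.4286
r_1(Δx) = -129.2245 / 253.4286 = -0.510

-0.510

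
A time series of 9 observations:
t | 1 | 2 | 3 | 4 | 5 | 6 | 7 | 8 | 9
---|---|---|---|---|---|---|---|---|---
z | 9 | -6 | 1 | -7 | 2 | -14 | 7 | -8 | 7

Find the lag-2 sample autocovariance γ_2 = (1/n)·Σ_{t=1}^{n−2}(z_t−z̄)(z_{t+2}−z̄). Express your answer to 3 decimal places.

34.778

Mean z̄ = (9 − 6 + 1 − 7 + 2 − 14 + 7 − 8 + 7)/9 = -1.0000
Σ_{t=1}^{7}(z_t−z̄)(z_{t+2}−z̄) = 313.0000
γ_2 = 313.0000 / 9 = 34.778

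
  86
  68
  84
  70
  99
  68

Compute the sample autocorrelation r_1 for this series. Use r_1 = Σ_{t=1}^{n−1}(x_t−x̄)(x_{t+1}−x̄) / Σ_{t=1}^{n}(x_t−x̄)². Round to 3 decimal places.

Mean x̄ = (86 + 68 + 84 + 70 + 99 + 68)/6 = 79.1667
Deviations from mean: 6.8333, -11.1667, 4.8333, -9.1667, 19.8333, -11.1667
Σ(x_t−x̄)(x_{t+1}−x̄) = (-76.3056) + (-53.9722) + (-44.3056) + (-181.8056) + (-221.4722) = -577.8611
Denominator Σ(x_t−x̄)² = 796.8333
r_1 = -577.8611 / 796.8333 = -0.725

-0.725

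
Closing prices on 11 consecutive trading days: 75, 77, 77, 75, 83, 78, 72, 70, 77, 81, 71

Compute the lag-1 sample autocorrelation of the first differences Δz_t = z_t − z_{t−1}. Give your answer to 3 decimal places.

First differences Δz: 2, 0, -2, 8, -5, -6, -2, 7, 4, -10
Mean of differences = -0.4000
Numerator Σ(Δz_t−Δz̄)(Δz_{t+1}−Δz̄) = -38.5600
Denominator Σ(Δz_t−Δz̄)² = 300.4000
r_1(Δz) = -38.5600 / 300.4000 = -0.128

-0.128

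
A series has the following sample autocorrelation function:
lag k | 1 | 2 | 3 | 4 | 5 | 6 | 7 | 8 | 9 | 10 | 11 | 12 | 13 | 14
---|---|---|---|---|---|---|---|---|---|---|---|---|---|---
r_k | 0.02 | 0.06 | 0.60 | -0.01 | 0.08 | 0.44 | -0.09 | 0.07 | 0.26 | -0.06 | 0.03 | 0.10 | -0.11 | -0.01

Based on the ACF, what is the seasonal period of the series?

3

The largest autocorrelation is r_3 = 0.60, with weaker echoes at lags 6 (0.44) and 9 (0.26); the remaining lags stay at or below 0.10.
The dominant spike at lag 3 indicates a seasonal period of 3.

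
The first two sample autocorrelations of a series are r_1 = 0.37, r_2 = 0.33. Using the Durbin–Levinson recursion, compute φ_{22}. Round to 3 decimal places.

φ_{22} = (r_2 − r_1²) / (1 − r_1²)
r_1² = (0.37)² = 0.1369
Numerator = 0.33 − 0.1369 = 0.1931; denominator = 1 − 0.1369 = 0.8631
φ_{22} = 0.1931 / 0.8631 = 0.224

0.224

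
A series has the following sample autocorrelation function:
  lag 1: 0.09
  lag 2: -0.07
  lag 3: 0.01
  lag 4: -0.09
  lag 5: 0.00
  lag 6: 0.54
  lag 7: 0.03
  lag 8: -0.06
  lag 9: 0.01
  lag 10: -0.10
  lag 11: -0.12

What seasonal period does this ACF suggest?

The largest autocorrelation is r_6 = 0.54; the remaining lags stay at or below 0.09.
The dominant spike at lag 6 indicates a seasonal period of 6.

6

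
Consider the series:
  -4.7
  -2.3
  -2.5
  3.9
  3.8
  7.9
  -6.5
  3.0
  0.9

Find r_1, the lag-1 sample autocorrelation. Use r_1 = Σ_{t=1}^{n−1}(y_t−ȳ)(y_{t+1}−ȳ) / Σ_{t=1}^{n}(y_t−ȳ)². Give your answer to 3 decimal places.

-0.110

Mean ȳ = (-4.7 − 2.3 − 2.5 + 3.9 + 3.8 + 7.9 − 6.5 + 3.0 + 0.9)/9 = 0.3889
Numerator Σ_{t=1}^{8}(y_t−ȳ)(y_{t+1}−ȳ) = -19.4901
Denominator Σ(y_t−ȳ)² = 176.3889
r_1 = -19.4901 / 176.3889 = -0.110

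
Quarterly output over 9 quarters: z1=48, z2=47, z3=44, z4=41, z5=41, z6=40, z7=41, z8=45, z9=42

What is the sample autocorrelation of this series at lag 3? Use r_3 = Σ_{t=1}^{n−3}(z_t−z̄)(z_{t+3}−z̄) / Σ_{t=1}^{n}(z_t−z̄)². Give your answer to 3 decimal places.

-0.246

Mean z̄ = (48 + 47 + 44 + 41 + 41 + 40 + 41 + 45 + 42)/9 = 43.2222
Σ(z_t−z̄)(z_{t+3}−z̄) = (-10.6173) + (-8.3951) + (-2.5062) + (4.9383) + (-3.9506) + (3.9383) = -16.5926
Denominator Σ(z_t−z̄)² = 67.5556
r_3 = -16.5926 / 67.5556 = -0.246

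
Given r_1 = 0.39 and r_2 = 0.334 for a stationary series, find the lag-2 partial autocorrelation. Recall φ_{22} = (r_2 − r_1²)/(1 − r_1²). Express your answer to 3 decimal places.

φ_{22} = (r_2 − r_1²) / (1 − r_1²)
r_1² = (0.39)² = 0.1521
Numerator = 0.334 − 0.1521 = 0.1819; denominator = 1 − 0.1521 = 0.8479
φ_{22} = 0.1819 / 0.8479 = 0.215

0.215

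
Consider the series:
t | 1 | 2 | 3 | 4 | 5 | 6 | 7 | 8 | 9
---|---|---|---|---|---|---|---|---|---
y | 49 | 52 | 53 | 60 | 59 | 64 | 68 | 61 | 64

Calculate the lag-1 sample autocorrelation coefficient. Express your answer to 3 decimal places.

Mean ȳ = (49 + 52 + 53 + 60 + 59 + 64 + 68 + 61 + 64)/9 = 58.8889
Numerator Σ_{t=1}^{8}(y_t−ȳ)(y_{t+1}−ȳ) = 179.4321
Denominator Σ(y_t−ȳ)² = 320.8889
r_1 = 179.4321 / 320.8889 = 0.559

0.559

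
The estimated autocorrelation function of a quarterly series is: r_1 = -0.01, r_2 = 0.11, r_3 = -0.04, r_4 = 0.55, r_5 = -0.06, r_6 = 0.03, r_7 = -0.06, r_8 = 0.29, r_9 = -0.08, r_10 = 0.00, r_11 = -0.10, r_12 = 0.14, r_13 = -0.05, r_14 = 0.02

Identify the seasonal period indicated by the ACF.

The largest autocorrelation is r_4 = 0.55, with a weaker echo at lag 8 (0.29); the remaining lags stay at or below 0.14.
The dominant spike at lag 4 indicates a seasonal period of 4.

4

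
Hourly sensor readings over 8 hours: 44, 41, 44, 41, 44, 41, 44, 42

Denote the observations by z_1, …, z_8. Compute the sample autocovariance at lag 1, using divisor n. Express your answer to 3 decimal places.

-1.783

Mean z̄ = (44 + 41 + 44 + 41 + 44 + 41 + 44 + 42)/8 = 42.6250
Σ_{t=1}^{7}(z_t−z̄)(z_{t+1}−z̄) = -14.2656
γ_1 = -14.2656 / 8 = -1.783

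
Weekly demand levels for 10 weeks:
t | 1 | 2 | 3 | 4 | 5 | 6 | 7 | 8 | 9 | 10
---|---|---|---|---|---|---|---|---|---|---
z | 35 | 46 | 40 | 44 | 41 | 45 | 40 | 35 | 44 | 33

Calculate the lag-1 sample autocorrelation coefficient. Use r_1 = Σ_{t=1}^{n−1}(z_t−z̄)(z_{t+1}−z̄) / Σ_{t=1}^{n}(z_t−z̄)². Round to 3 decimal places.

-0.383

Mean z̄ = (35 + 46 + 40 + 44 + 41 + 45 + 40 + 35 + 44 + 33)/10 = 40.3000
Numerator Σ_{t=1}^{9}(z_t−z̄)(z_{t+1}−z̄) = -73.5900
Denominator Σ(z_t−z̄)² = 192.1000
r_1 = -73.5900 / 192.1000 = -0.383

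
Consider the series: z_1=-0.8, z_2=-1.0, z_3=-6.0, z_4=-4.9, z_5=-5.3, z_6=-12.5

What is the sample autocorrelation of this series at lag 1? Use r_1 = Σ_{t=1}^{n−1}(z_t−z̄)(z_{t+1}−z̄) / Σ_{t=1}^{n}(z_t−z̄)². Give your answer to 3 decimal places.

0.167

Mean z̄ = (-0.8 − 1.0 − 6.0 − 4.9 − 5.3 − 12.5)/6 = -5.0833
Deviations from mean: 4.2833, 4.0833, -0.9167, 0.1833, -0.2167, -7.4167
Σ(z_t−z̄)(z_{t+1}−z̄) = (17.4903) + (-3.7431) + (-0.1681) + (-0.0397) + (1.6069) = 15.1464
Denominator Σ(z_t−z̄)² = 90.9483
r_1 = 15.1464 / 90.9483 = 0.167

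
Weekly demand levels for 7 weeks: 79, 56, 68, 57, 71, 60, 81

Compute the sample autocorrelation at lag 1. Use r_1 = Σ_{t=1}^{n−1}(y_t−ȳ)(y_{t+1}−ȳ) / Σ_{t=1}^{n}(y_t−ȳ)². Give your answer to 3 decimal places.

Mean ȳ = (79 + 56 + 68 + 57 + 71 + 60 + 81)/7 = 67.4286
Numerator Σ_{t=1}^{6}(y_t−ȳ)(y_{t+1}−ȳ) = -309.3265
Denominator Σ(y_t−ȳ)² = 625.7143
r_1 = -309.3265 / 625.7143 = -0.494

-0.494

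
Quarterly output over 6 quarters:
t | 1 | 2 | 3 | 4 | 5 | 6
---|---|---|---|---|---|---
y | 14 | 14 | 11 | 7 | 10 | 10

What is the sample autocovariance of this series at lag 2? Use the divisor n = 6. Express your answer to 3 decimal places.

-1.333

Mean ȳ = (14 + 14 + 11 + 7 + 10 + 10)/6 = 11.0000
Σ_{t=1}^{4}(y_t−ȳ)(y_{t+2}−ȳ) = -8.0000
γ_2 = -8.0000 / 6 = -1.333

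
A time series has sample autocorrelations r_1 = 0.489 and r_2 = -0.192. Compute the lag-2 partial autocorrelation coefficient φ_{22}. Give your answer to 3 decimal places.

-0.567

φ_{22} = (r_2 − r_1²) / (1 − r_1²)
r_1² = (0.489)² = 0.239121
Numerator = -0.192 − 0.2391 = -0.4311; denominator = 1 − 0.2391 = 0.7609
φ_{22} = -0.4311 / 0.7609 = -0.567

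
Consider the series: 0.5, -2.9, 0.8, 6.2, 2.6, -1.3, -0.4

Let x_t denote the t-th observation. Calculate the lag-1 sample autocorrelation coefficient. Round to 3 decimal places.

0.184

Mean x̄ = (0.5 − 2.9 + 0.8 + 6.2 + 2.6 − 1.3 − 0.4)/7 = 0.7857
Deviations from mean: -0.2857, -3.6857, 0.0143, 5.4143, 1.8143, -2.0857, -1.1857
Numerator Σ_{t=1}^{6}(x_t−x̄)(x_{t+1}−x̄) = 9.5898
Denominator Σ(x_t−x̄)² = 52.0286
r_1 = 9.5898 / 52.0286 = 0.184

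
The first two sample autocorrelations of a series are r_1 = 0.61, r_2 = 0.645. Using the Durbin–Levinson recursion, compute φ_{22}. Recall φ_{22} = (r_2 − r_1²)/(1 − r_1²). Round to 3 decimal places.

0.435

φ_{22} = (r_2 − r_1²) / (1 − r_1²)
r_1² = (0.61)² = 0.3721
Numerator = 0.645 − 0.3721 = 0.2729; denominator = 1 − 0.3721 = 0.6279
φ_{22} = 0.2729 / 0.6279 = 0.435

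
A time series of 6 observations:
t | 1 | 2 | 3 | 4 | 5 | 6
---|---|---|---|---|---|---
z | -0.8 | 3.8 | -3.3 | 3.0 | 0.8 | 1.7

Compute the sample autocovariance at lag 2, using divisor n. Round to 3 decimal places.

Mean z̄ = (-0.8 + 3.8 − 3.3 + 3.0 + 0.8 + 1.7)/6 = 0.8667
Deviations: -1.6667, 2.9333, -4.1667, 2.1333, -0.0667, 0.8333
Σ_{t=1}^{4}(z_t−z̄)(z_{t+2}−z̄) = 15.2578
γ_2 = 15.2578 / 6 = 2.543

2.543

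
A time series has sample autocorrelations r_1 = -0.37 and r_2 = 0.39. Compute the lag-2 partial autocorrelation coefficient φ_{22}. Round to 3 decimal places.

0.293

φ_{22} = (r_2 − r_1²) / (1 − r_1²)
r_1² = (-0.37)² = 0.1369
Numerator = 0.39 − 0.1369 = 0.2531; denominator = 1 − 0.1369 = 0.8631
φ_{22} = 0.2531 / 0.8631 = 0.293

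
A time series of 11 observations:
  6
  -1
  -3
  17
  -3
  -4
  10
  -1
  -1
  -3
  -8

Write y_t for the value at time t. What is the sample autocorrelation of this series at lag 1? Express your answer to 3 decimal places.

-0.236

Mean ȳ = (6 − 1 − 3 + 17 − 3 − 4 + 10 − 1 − 1 − 3 − 8)/11 = 0.8182
Numerator Σ_{t=1}^{10}(y_t−ȳ)(y_{t+1}−ȳ) = -124.6694
Denominator Σ(y_t−ȳ)² = 527.6364
r_1 = -124.6694 / 527.6364 = -0.236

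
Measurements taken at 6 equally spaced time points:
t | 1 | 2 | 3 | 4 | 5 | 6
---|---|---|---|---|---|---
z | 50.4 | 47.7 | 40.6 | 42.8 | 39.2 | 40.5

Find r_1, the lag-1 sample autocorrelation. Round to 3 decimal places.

0.343

Mean z̄ = (50.4 + 47.7 + 40.6 + 42.8 + 39.2 + 40.5)/6 = 43.5333
Σ(z_t−z̄)(z_{t+1}−z̄) = (28.6111) + (-12.2222) + (2.1511) + (3.1778) + (13.1444) = 34.8622
Denominator Σ(z_t−z̄)² = 101.6333
r_1 = 34.8622 / 101.6333 = 0.343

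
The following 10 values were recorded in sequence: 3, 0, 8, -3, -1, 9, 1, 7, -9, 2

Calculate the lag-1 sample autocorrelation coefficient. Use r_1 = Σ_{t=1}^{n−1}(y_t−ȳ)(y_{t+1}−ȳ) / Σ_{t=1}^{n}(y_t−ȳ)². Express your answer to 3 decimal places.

Mean ȳ = (3 + 0 + 8 − 3 − 1 + 9 + 1 + 7 − 9 + 2)/10 = 1.7000
Numerator Σ_{t=1}^{9}(y_t−ȳ)(y_{t+1}−ȳ) = -118.2900
Denominator Σ(y_t−ȳ)² = 270.1000
r_1 = -118.2900 / 270.1000 = -0.438

-0.438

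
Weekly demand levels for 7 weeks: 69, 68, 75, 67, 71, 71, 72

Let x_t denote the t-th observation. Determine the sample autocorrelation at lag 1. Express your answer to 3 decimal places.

-0.550

Mean x̄ = (69 + 68 + 75 + 67 + 71 + 71 + 72)/7 = 70.4286
Deviations from mean: -1.4286, -2.4286, 4.5714, -3.4286, 0.5714, 0.5714, 1.5714
Numerator Σ_{t=1}^{6}(x_t−x̄)(x_{t+1}−x̄) = -24.0408
Denominator Σ(x_t−x̄)² = 43.7143
r_1 = -24.0408 / 43.7143 = -0.550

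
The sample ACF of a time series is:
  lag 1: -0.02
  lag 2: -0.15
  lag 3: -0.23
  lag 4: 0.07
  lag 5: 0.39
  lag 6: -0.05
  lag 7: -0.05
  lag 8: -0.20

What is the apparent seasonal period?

5

The largest autocorrelation is r_5 = 0.39; the remaining lags stay at or below 0.07.
The dominant spike at lag 5 indicates a seasonal period of 5.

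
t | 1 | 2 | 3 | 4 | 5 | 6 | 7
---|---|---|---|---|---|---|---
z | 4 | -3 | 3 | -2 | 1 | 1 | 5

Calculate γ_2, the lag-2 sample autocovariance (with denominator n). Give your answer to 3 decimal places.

Mean z̄ = (4 − 3 + 3 − 2 + 1 + 1 + 5)/7 = 1.2857
Σ_{t=1}^{5}(z_t−z̄)(z_{t+2}−z̄) = 18.1224
γ_2 = 18.1224 / 7 = 2.589

2.589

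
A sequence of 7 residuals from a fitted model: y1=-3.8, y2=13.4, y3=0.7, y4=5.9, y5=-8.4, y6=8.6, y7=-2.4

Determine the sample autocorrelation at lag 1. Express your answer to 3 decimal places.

Mean ȳ = (-3.8 + 13.4 + 0.7 + 5.9 − 8.4 + 8.6 − 2.4)/7 = 2.0000
Numerator Σ_{t=1}^{6}(y_t−ȳ)(y_{t+1}−ȳ) = -224.2500
Denominator Σ(y_t−ȳ)² = 351.5800
r_1 = -224.2500 / 351.5800 = -0.638

-0.638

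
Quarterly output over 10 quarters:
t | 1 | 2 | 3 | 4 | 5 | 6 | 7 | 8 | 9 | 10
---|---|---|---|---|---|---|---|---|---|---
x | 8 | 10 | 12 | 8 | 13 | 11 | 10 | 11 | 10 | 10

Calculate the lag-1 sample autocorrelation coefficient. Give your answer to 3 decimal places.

Mean x̄ = (8 + 10 + 12 + 8 + 13 + 11 + 10 + 11 + 10 + 10)/10 = 10.3000
Numerator Σ_{t=1}^{9}(x_t−x̄)(x_{t+1}−x̄) = -8.5900
Denominator Σ(x_t−x̄)² = 22.1000
r_1 = -8.5900 / 22.1000 = -0.389

-0.389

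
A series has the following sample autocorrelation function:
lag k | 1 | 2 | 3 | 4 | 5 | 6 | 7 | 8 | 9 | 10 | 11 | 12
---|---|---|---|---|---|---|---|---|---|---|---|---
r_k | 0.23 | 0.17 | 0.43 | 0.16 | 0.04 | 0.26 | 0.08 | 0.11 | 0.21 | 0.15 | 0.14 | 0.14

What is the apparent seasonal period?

3

The largest autocorrelation is r_3 = 0.43, with a weaker echo at lag 6 (0.26); the remaining lags stay at or below 0.23. The elevated value at lag 1 (0.23), dropping to 0.17 at lag 2, reflects decaying short-term dependence rather than seasonality.
The dominant spike at lag 3 indicates a seasonal period of 3.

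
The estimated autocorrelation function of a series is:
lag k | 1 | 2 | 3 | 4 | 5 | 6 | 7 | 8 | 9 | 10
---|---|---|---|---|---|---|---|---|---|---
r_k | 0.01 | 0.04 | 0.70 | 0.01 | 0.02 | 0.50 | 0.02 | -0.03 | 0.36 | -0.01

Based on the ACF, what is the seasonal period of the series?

The largest autocorrelation is r_3 = 0.70, with weaker echoes at lags 6 (0.50) and 9 (0.36); the remaining lags stay at or below 0.04.
The dominant spike at lag 3 indicates a seasonal period of 3.

3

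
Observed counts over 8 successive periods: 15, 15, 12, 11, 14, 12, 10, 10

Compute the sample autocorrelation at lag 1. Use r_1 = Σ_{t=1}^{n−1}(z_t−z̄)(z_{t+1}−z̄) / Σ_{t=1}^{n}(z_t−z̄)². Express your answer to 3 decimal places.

Mean z̄ = (15 + 15 + 12 + 11 + 14 + 12 + 10 + 10)/8 = 12.3750
Σ(z_t−z̄)(z_{t+1}−z̄) = (6.8906) + (-0.9844) + (0.5156) + (-2.2344) + (-0.6094) + (0.8906) + (5.6406) = 10.1094
Denominator Σ(z_t−z̄)² = 29.8750
r_1 = 10.1094 / 29.8750 = 0.338

0.338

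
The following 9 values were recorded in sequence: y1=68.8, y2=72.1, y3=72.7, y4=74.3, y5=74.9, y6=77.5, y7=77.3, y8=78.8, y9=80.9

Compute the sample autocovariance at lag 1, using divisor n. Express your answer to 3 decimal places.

Mean ȳ = (68.8 + 72.1 + 72.7 + 74.3 + 74.9 + 77.5 + 77.3 + 78.8 + 80.9)/9 = 75.2556
Σ_{t=1}^{8}(y_t−ȳ)(y_{t+1}−ȳ) = 62.2602
γ_1 = 62.2602 / 9 = 6.918

6.918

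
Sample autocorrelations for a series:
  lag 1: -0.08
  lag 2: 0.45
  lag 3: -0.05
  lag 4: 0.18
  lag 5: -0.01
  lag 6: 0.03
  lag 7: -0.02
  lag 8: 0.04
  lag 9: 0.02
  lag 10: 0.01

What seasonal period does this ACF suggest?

The largest autocorrelation is r_2 = 0.45, with a weaker echo at lag 4 (0.18); the remaining lags stay at or below 0.04.
The dominant spike at lag 2 indicates a seasonal period of 2.

2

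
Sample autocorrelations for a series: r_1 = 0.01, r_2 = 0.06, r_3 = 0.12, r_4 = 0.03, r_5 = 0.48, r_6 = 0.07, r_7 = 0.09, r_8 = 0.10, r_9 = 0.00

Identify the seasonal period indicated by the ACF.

The largest autocorrelation is r_5 = 0.48; the remaining lags stay at or below 0.12.
The dominant spike at lag 5 indicates a seasonal period of 5.

5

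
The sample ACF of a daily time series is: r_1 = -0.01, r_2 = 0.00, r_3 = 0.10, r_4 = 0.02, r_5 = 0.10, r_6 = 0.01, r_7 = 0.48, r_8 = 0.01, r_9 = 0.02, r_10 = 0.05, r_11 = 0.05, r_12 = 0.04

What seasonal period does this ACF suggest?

The largest autocorrelation is r_7 = 0.48; the remaining lags stay at or below 0.10.
The dominant spike at lag 7 indicates a seasonal period of 7.

7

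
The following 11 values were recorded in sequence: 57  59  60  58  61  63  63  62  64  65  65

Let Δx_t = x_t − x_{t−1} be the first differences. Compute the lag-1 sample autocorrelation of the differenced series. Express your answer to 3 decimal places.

-0.252

First differences Δx: 2, 1, -2, 3, 2, 0, -1, 2, 1, 0
Mean of differences = 0.8000
Numerator Σ(Δx_t−Δx̄)(Δx_{t+1}−Δx̄) = -5.4400
Denominator Σ(Δx_t−Δx̄)² = 21.6000
r_1(Δx) = -5.4400 / 21.6000 = -0.252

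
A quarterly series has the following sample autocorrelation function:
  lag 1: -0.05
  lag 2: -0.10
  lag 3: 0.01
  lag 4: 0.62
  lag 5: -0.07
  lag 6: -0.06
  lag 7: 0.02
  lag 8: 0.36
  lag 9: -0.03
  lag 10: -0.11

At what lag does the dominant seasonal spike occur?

4

The largest autocorrelation is r_4 = 0.62, with a weaker echo at lag 8 (0.36); the remaining lags stay at or below 0.02.
The dominant spike at lag 4 indicates a seasonal period of 4.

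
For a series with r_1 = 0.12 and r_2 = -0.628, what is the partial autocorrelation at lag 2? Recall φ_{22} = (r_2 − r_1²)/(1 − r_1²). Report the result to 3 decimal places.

φ_{22} = (r_2 − r_1²) / (1 − r_1²)
r_1² = (0.12)² = 0.0144
Numerator = -0.628 − 0.0144 = -0.6424; denominator = 1 − 0.0144 = 0.9856
φ_{22} = -0.6424 / 0.9856 = -0.652

-0.652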